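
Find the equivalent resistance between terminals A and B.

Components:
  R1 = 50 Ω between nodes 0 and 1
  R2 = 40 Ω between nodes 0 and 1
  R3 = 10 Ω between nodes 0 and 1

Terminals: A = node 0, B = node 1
Reduce the network between node 0 (A) and node 1 (B) by series/parallel combination:
  Rp1 = R1 ‖ R2 ‖ R3 (parallel, all between nodes 0 and 1) = 1/(1/50 + 1/40 + 1/10) = 6.897 Ω
R_eq = 6.897 Ω

Final answer: 6.897 Ω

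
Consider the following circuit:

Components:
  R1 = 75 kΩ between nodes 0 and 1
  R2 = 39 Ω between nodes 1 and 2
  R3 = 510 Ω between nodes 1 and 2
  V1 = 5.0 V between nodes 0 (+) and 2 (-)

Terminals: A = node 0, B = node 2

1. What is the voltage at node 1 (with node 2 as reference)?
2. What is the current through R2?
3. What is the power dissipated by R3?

Nodal analysis, taking node 2 as the 0 V reference.
Source V1 fixes V_0 = 5 V.
KCL at each unknown node (sum of currents leaving = 0; resistances in Ω):
  Node 1: (V_1 - 5)/75000 + (V_1 - 0)/39 + (V_1 - 0)/510 = 0
Collecting terms: 0.02762 × V_1 = 0.00006667  =>  V_1 = 0.002414 V
Part 1:
  Read off the nodal solution: V_1 = 0.002414 V
Part 2:
  I_R2 = (V_1 - V_2)/R2 = (0.002414 - 0)/39 = 0.0000619 A
  Magnitude: I_R2 = 0.0000619 A
Part 3:
  I_R3 = (V_1 - V_2)/R3 = (0.002414 - 0)/510 = 0.000004734 A
  P_R3 = I_R3² × R3 = (0.000004734)² × 510 = 0.00000001143 W

Final answers:
1. V_1 = 0.002414 V
2. I_R2 = 6.19e-05 A
3. P_R3 = 1.143e-08 W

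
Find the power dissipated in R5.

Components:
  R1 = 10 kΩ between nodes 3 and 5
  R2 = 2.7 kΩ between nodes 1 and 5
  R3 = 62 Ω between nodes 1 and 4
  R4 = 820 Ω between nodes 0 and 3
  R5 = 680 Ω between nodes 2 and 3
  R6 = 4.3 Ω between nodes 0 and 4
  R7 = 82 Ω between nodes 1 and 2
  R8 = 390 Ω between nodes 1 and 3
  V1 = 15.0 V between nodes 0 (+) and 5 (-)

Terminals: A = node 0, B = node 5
Nodal analysis, taking node 5 as the 0 V reference.
Source V1 fixes V_0 = 15 V.
KCL at each unknown node (sum of currents leaving = 0; resistances in Ω):
  Node 1: (V_1 - 0)/2700 + (V_1 - V_4)/62 + (V_1 - V_2)/82 + (V_1 - V_3)/390 = 0
  Node 2: (V_2 - V_3)/680 + (V_2 - V_1)/82 = 0
  Node 3: (V_3 - 0)/10000 + (V_3 - 15)/820 + (V_3 - V_2)/680 + (V_3 - V_1)/390 = 0
  Node 4: (V_4 - V_1)/62 + (V_4 - 15)/4.3 = 0
Collecting terms (coefficients in siemens):
  0.03126·V_1 - 0.0122·V_2 - 0.002564·V_3 - 0.01613·V_4 = 0
  0.01367·V_2 - 0.0122·V_1 - 0.001471·V_3 = 0
  0.005354·V_3 - 0.002564·V_1 - 0.001471·V_2 = 0.01829
  0.2487·V_4 - 0.01613·V_1 = 3.488
Solving these 4 simultaneous equations (Gaussian elimination) gives:
  V_1 = 14.59 V, V_2 = 14.57 V, V_3 = 14.41 V, V_4 = 14.97 V
I_R5 = (V_2 - V_3)/R5 = (14.57 - 14.41)/680 = 0.0002435 A
P_R5 = I_R5² × R5 = (0.0002435)² × 680 = 0.00004033 W

Final answer: 4.033e-05 W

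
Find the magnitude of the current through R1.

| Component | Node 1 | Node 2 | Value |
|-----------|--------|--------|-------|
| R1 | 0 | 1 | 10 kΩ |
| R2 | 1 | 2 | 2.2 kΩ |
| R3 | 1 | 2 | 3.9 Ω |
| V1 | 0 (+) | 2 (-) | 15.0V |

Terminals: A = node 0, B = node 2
Nodal analysis, taking node 2 as the 0 V reference.
Source V1 fixes V_0 = 15 V.
KCL at each unknown node (sum of currents leaving = 0; resistances in Ω):
  Node 1: (V_1 - 15)/10000 + (V_1 - 0)/2200 + (V_1 - 0)/3.9 = 0
Collecting terms: 0.257 × V_1 = 0.0015  =>  V_1 = 0.005837 V
I_R1 = (V_0 - V_1)/R1 = (15 - 0.005837)/10000 = 0.001499 A
|I_R1| = 0.001499 A

Final answer: |I_R1| = 0.001499 A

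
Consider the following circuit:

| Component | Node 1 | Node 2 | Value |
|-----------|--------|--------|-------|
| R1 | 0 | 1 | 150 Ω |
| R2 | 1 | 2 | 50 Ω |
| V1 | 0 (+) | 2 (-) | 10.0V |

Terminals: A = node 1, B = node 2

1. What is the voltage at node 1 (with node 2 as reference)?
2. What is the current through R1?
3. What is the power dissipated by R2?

Nodal analysis, taking node 2 as the 0 V reference.
Source V1 fixes V_0 = 10 V.
KCL at each unknown node (sum of currents leaving = 0; resistances in Ω):
  Node 1: (V_1 - 10)/150 + (V_1 - 0)/50 = 0
Collecting terms: 0.02667 × V_1 = 0.06667  =>  V_1 = 2.5 V
Part 1:
  Read off the nodal solution: V_1 = 2.5 V
Part 2:
  I_R1 = (V_0 - V_1)/R1 = (10 - 2.5)/150 = 0.05 A
  Magnitude: I_R1 = 0.05 A
Part 3:
  I_R2 = (V_1 - V_2)/R2 = (2.5 - 0)/50 = 0.05 A
  P_R2 = I_R2² × R2 = (0.05)² × 50 = 0.125 W

Final answers:
1. V_1 = 2.5 V
2. I_R1 = 0.05 A
3. P_R2 = 0.125 W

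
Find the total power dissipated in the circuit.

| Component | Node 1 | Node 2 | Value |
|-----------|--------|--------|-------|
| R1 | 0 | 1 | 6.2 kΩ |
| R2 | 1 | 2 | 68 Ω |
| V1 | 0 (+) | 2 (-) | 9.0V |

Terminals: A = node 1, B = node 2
Nodal analysis, taking node 2 as the 0 V reference.
Source V1 fixes V_0 = 9 V.
KCL at each unknown node (sum of currents leaving = 0; resistances in Ω):
  Node 1: (V_1 - 9)/6200 + (V_1 - 0)/68 = 0
Collecting terms: 0.01487 × V_1 = 0.001452  =>  V_1 = 0.09764 V
Power in each resistor, P = (ΔV)²/R:
  P_R1 = (9 - 0.09764)²/6200 = 0.01278 W
  P_R2 = (0.09764 - 0)²/68 = 0.0001402 W
P_total = P_R1 + P_R2 = 0.01292 W

Final answer: 0.01292 W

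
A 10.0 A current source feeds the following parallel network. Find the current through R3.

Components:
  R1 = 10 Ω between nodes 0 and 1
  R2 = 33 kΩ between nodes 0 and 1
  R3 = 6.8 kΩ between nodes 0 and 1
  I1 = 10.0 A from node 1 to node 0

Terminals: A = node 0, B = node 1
All resistors sit directly between nodes 0 and 1, so they are in parallel and share one voltage V; the full source current 10 A splits among them.
1/R_par = 1/10 + 1/33000 + 1/6800 = 0.1002 S  =>  R_par = 9.982 Ω
V = I × R_par = 10 × 9.982 = 99.82 V
I_R3 = V/R3 = 99.82/6800 = 0.01468 A

Final answer: 0.01468 A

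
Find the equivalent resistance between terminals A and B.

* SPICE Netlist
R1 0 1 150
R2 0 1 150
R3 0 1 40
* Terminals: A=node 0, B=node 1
Reduce the network between node 0 (A) and node 1 (B) by series/parallel combination:
  Rp1 = R1 ‖ R2 ‖ R3 (parallel, all between nodes 0 and 1) = 1/(1/150 + 1/150 + 1/40) = 26.09 Ω
R_eq = 26.09 Ω

Final answer: 26.09 Ω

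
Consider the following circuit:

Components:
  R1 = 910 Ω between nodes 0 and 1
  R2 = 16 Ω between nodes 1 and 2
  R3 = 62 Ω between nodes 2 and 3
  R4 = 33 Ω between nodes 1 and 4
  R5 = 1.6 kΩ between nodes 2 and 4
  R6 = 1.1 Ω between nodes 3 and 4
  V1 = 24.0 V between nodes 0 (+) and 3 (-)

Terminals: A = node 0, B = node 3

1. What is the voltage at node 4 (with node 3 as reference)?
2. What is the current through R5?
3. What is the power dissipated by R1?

Nodal analysis, taking node 3 as the 0 V reference.
Source V1 fixes V_0 = 24 V.
KCL at each unknown node (sum of currents leaving = 0; resistances in Ω):
  Node 1: (V_1 - 24)/910 + (V_1 - V_2)/16 + (V_1 - V_4)/33 = 0
  Node 2: (V_2 - V_1)/16 + (V_2 - 0)/62 + (V_2 - V_4)/1600 = 0
  Node 4: (V_4 - V_1)/33 + (V_4 - V_2)/1600 + (V_4 - 0)/1.1 = 0
Collecting terms (coefficients in siemens):
  0.0939·V_1 - 0.0625·V_2 - 0.0303·V_4 = 0.02637
  0.07925·V_2 - 0.0625·V_1 - 0.000625·V_4 = 0
  0.94·V_4 - 0.0303·V_1 - 0.000625·V_2 = 0
Solving these 3 simultaneous equations (Gaussian elimination) gives:
  V_1 = 0.6048 V, V_2 = 0.4771 V, V_4 = 0.01981 V
Part 1:
  Read off the nodal solution: V_4 = 0.01981 V
Part 2:
  I_R5 = (V_2 - V_4)/R5 = (0.4771 - 0.01981)/1600 = 0.0002858 A
  Magnitude: I_R5 = 0.0002858 A
Part 3:
  I_R1 = (V_0 - V_1)/R1 = (24 - 0.6048)/910 = 0.02571 A
  P_R1 = I_R1² × R1 = (0.02571)² × 910 = 0.6015 W

Final answers:
1. V_4 = 0.01981 V
2. I_R5 = 0.0002858 A
3. P_R1 = 0.6015 W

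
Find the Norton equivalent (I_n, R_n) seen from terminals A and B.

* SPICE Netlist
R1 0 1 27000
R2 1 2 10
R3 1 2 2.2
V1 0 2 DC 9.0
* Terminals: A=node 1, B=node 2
Find the Thévenin equivalent first; then I_n = V_th/R_th and R_n = R_th.
Step 1 — V_th is the open-circuit voltage V_A - V_B (nothing connected across the terminals).
Nodal analysis, taking node 2 as the 0 V reference.
Source V1 fixes V_0 = 9 V.
KCL at each unknown node (sum of currents leaving = 0; resistances in Ω):
  Node 1: (V_1 - 9)/27000 + (V_1 - 0)/10 + (V_1 - 0)/2.2 = 0
Collecting terms: 0.5546 × V_1 = 0.0003333  =>  V_1 = 0.0006011 V
V_th = V_1 - V_2 = 0.0006011 - 0 = 0.0006011 V
Step 2 — R_th: zero the source — replace V1 by a short circuit (node 2 merges into node 0) — and find the resistance seen between A (node 1) and B (node 0).
Reduce the network between node 1 (A) and node 0 (B) by series/parallel combination:
  Rp1 = R1 ‖ R2 ‖ R3 (parallel, all between nodes 0 and 1) = 1/(1/27000 + 1/10 + 1/2.2) = 1.803 Ω
R_th = 1.803 Ω
I_n = V_th/R_th = 0.0006011/1.803 = 0.0003333 A, and R_n = R_th = 1.803 Ω

Final answer: I_n = 0.0003333 A, R_n = 1.803 Ω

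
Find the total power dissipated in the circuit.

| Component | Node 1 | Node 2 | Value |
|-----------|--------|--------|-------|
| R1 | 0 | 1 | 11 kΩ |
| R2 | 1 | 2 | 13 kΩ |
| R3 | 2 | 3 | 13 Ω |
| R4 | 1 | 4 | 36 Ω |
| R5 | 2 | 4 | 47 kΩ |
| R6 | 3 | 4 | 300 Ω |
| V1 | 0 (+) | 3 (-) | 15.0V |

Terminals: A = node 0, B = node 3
Nodal analysis, taking node 3 as the 0 V reference.
Source V1 fixes V_0 = 15 V.
KCL at each unknown node (sum of currents leaving = 0; resistances in Ω):
  Node 1: (V_1 - 15)/11000 + (V_1 - V_2)/13000 + (V_1 - V_4)/36 = 0
  Node 2: (V_2 - V_1)/13000 + (V_2 - 0)/13 + (V_2 - V_4)/47000 = 0
  Node 4: (V_4 - V_1)/36 + (V_4 - V_2)/47000 + (V_4 - 0)/300 = 0
Collecting terms (coefficients in siemens):
  0.02795·V_1 - 0.00007692·V_2 - 0.02778·V_4 = 0.001364
  0.07702·V_2 - 0.00007692·V_1 - 0.00002128·V_4 = 0
  0.03113·V_4 - 0.02778·V_1 - 0.00002128·V_2 = 0
Solving these 3 simultaneous equations (Gaussian elimination) gives:
  V_1 = 0.4314 V, V_2 = 0.0005372 V, V_4 = 0.3849 V
Power in each resistor, P = (ΔV)²/R:
  P_R1 = (15 - 0.4314)²/11000 = 0.01929 W
  P_R2 = (0.4314 - 0.0005372)²/13000 = 0.00001428 W
  P_R3 = (0.0005372 - 0)²/13 = 0.0000000222 W
  P_R4 = (0.4314 - 0.3849)²/36 = 0.00006003 W
  P_R5 = (0.0005372 - 0.3849)²/47000 = 0.000003144 W
  P_R6 = (0 - 0.3849)²/300 = 0.0004939 W
P_total = P_R1 + P_R2 + P_R3 + P_R4 + P_R5 + P_R6 = 0.01987 W

Final answer: 0.01987 W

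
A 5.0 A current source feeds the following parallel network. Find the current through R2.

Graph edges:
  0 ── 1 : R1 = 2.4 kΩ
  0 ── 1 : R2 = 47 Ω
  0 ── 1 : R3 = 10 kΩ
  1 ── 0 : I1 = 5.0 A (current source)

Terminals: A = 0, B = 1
All resistors sit directly between nodes 0 and 1, so they are in parallel and share one voltage V; the full source current 5 A splits among them.
1/R_par = 1/2400 + 1/47 + 1/10000 = 0.02179 S  =>  R_par = 45.89 Ω
V = I × R_par = 5 × 45.89 = 229.4 V
I_R2 = V/R2 = 229.4/47 = 4.881 A

Final answer: 4.881 A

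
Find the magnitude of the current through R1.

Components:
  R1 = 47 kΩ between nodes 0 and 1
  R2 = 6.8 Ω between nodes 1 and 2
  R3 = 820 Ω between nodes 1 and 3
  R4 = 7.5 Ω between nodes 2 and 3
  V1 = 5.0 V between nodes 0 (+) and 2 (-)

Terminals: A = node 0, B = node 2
Nodal analysis, taking node 2 as the 0 V reference.
Source V1 fixes V_0 = 5 V.
KCL at each unknown node (sum of currents leaving = 0; resistances in Ω):
  Node 1: (V_1 - 5)/47000 + (V_1 - 0)/6.8 + (V_1 - V_3)/820 = 0
  Node 3: (V_3 - V_1)/820 + (V_3 - 0)/7.5 = 0
Collecting terms (coefficients in siemens):
  0.1483·V_1 - 0.00122·V_3 = 0.0001064
  0.1346·V_3 - 0.00122·V_1 = 0
Determinant D = (0.1483)(0.1346) - (-0.00122)(-0.00122) = 0.01995
V_1 = [(0.0001064)(0.1346) - (-0.00122)(0)]/D = 0.0007174 V
V_3 = [(0.1483)(0) - (0.0001064)(-0.00122)]/D = 0.000006502 V
I_R1 = (V_0 - V_1)/R1 = (5 - 0.0007174)/47000 = 0.0001064 A
|I_R1| = 0.0001064 A

Final answer: |I_R1| = 0.0001064 A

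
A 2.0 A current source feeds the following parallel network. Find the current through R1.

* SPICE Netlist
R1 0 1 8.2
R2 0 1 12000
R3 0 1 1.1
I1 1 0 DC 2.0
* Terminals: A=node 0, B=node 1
All resistors sit directly between nodes 0 and 1, so they are in parallel and share one voltage V; the full source current 2 A splits among them.
1/R_par = 1/8.2 + 1/12000 + 1/1.1 = 1.031 S  =>  R_par = 0.9698 Ω
V = I × R_par = 2 × 0.9698 = 1.94 V
I_R1 = V/R1 = 1.94/8.2 = 0.2365 A

Final answer: 0.2365 A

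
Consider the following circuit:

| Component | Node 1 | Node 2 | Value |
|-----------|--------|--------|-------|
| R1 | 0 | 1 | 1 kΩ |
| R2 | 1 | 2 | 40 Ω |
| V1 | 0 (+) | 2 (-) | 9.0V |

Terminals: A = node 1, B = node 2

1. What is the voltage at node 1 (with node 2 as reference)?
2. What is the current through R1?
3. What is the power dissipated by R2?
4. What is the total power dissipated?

Nodal analysis, taking node 2 as the 0 V reference.
Source V1 fixes V_0 = 9 V.
KCL at each unknown node (sum of currents leaving = 0; resistances in Ω):
  Node 1: (V_1 - 9)/1000 + (V_1 - 0)/40 = 0
Collecting terms: 0.026 × V_1 = 0.009  =>  V_1 = 0.3462 V
Part 1:
  Read off the nodal solution: V_1 = 0.3462 V
Part 2:
  I_R1 = (V_0 - V_1)/R1 = (9 - 0.3462)/1000 = 0.008654 A
  Magnitude: I_R1 = 0.008654 A
Part 3:
  I_R2 = (V_1 - V_2)/R2 = (0.3462 - 0)/40 = 0.008654 A
  P_R2 = I_R2² × R2 = (0.008654)² × 40 = 0.002996 W
Part 4:
  Power in each resistor, P = (ΔV)²/R:
    P_R1 = (9 - 0.3462)²/1000 = 0.07489 W
    P_R2 = (0.3462 - 0)²/40 = 0.002996 W
  P_total = P_R1 + P_R2 = 0.07788 W

Final answers:
1. V_1 = 0.3462 V
2. I_R1 = 0.008654 A
3. P_R2 = 0.002996 W
4. P_total = 0.07788 W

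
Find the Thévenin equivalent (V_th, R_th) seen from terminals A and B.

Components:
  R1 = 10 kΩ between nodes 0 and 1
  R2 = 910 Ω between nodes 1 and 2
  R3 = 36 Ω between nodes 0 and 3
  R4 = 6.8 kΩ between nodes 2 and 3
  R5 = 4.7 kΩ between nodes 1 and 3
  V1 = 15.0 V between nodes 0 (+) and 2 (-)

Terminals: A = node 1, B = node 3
Step 1 — V_th is the open-circuit voltage V_A - V_B (nothing connected across the terminals).
Nodal analysis, taking node 2 as the 0 V reference.
Source V1 fixes V_0 = 15 V.
KCL at each unknown node (sum of currents leaving = 0; resistances in Ω):
  Node 1: (V_1 - 15)/10000 + (V_1 - 0)/910 + (V_1 - V_3)/4700 = 0
  Node 3: (V_3 - 15)/36 + (V_3 - 0)/6800 + (V_3 - V_1)/4700 = 0
Collecting terms (coefficients in siemens):
  0.001412·V_1 - 0.0002128·V_3 = 0.0015
  0.02814·V_3 - 0.0002128·V_1 = 0.4167
Determinant D = (0.001412)(0.02814) - (-0.0002128)(-0.0002128) = 0.00003968
V_1 = [(0.0015)(0.02814) - (-0.0002128)(0.4167)]/D = 3.298 V
V_3 = [(0.001412)(0.4167) - (0.0015)(-0.0002128)]/D = 14.83 V
V_th = V_1 - V_3 = 3.298 - 14.83 = -11.53 V
Step 2 — R_th: zero the source — replace V1 by a short circuit (node 2 merges into node 0) — and find the resistance seen between A (node 1) and B (node 3).
Reduce the network between node 1 (A) and node 3 (B) by series/parallel combination:
  Rp1 = R1 ‖ R2 (parallel, both between nodes 0 and 1) = 1/(1/10000 + 1/910) = 834.1 Ω
  Rp2 = R3 ‖ R4 (parallel, both between nodes 0 and 3) = 1/(1/36 + 1/6800) = 35.81 Ω
  Rs1 = Rp1 + Rp2 (series, joined only at node 0) = 834.1 + 35.81 = 869.9 Ω
  Rp3 = R5 ‖ Rs1 (parallel, both between nodes 1 and 3) = 1/(1/4700 + 1/869.9) = 734 Ω
R_th = 734 Ω

Final answer: V_th = -11.53 V, R_th = 734 Ω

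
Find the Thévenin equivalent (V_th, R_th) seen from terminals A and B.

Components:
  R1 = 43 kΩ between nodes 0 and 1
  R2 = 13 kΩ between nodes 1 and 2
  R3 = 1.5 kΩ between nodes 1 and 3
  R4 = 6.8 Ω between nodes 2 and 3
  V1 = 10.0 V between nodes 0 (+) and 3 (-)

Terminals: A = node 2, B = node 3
Step 1 — V_th is the open-circuit voltage V_A - V_B (nothing connected across the terminals).
Nodal analysis, taking node 3 as the 0 V reference.
Source V1 fixes V_0 = 10 V.
KCL at each unknown node (sum of currents leaving = 0; resistances in Ω):
  Node 1: (V_1 - 10)/43000 + (V_1 - V_2)/13000 + (V_1 - 0)/1500 = 0
  Node 2: (V_2 - V_1)/13000 + (V_2 - 0)/6.8 = 0
Collecting terms (coefficients in siemens):
  0.0007668·V_1 - 0.00007692·V_2 = 0.0002326
  0.1471·V_2 - 0.00007692·V_1 = 0
Determinant D = (0.0007668)(0.1471) - (-0.00007692)(-0.00007692) = 0.0001128
V_1 = [(0.0002326)(0.1471) - (-0.00007692)(0)]/D = 0.3033 V
V_2 = [(0.0007668)(0) - (0.0002326)(-0.00007692)]/D = 0.0001586 V
V_th = V_2 - V_3 = 0.0001586 - 0 = 0.0001586 V
Step 2 — R_th: zero the source — replace V1 by a short circuit (node 3 merges into node 0) — and find the resistance seen between A (node 2) and B (node 0).
Reduce the network between node 2 (A) and node 0 (B) by series/parallel combination:
  Rp1 = R1 ‖ R3 (parallel, both between nodes 0 and 1) = 1/(1/43000 + 1/1500) = 1449 Ω
  Rs1 = R2 + Rp1 (series, joined only at node 1) = 13000 + 1449 = 14450 Ω
  Rp2 = R4 ‖ Rs1 (parallel, both between nodes 0 and 2) = 1/(1/6.8 + 1/14450) = 6.797 Ω
R_th = 6.797 Ω

Final answer: V_th = 0.0001586 V, R_th = 6.797 Ω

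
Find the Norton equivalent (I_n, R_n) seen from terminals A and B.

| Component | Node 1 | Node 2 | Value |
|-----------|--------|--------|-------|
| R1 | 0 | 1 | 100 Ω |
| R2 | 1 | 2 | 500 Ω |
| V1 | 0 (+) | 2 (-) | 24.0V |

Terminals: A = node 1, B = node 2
Find the Thévenin equivalent first; then I_n = V_th/R_th and R_n = R_th.
Step 1 — V_th is the open-circuit voltage V_A - V_B (nothing connected across the terminals).
Nodal analysis, taking node 2 as the 0 V reference.
Source V1 fixes V_0 = 24 V.
KCL at each unknown node (sum of currents leaving = 0; resistances in Ω):
  Node 1: (V_1 - 24)/100 + (V_1 - 0)/500 = 0
Collecting terms: 0.012 × V_1 = 0.24  =>  V_1 = 20 V
V_th = V_1 - V_2 = 20 - 0 = 20 V
Step 2 — R_th: zero the source — replace V1 by a short circuit (node 2 merges into node 0) — and find the resistance seen between A (node 1) and B (node 0).
Reduce the network between node 1 (A) and node 0 (B) by series/parallel combination:
  Rp1 = R1 ‖ R2 (parallel, both between nodes 0 and 1) = 1/(1/100 + 1/500) = 83.33 Ω
R_th = 83.33 Ω
I_n = V_th/R_th = 20/83.33 = 0.24 A, and R_n = R_th = 83.33 Ω

Final answer: I_n = 0.24 A, R_n = 83.33 Ω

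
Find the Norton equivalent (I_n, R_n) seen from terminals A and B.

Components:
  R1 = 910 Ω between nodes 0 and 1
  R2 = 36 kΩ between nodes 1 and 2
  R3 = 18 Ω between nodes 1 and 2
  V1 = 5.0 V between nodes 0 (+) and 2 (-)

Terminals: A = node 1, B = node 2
Find the Thévenin equivalent first; then I_n = V_th/R_th and R_n = R_th.
Step 1 — V_th is the open-circuit voltage V_A - V_B (nothing connected across the terminals).
Nodal analysis, taking node 2 as the 0 V reference.
Source V1 fixes V_0 = 5 V.
KCL at each unknown node (sum of currents leaving = 0; resistances in Ω):
  Node 1: (V_1 - 5)/910 + (V_1 - 0)/36000 + (V_1 - 0)/18 = 0
Collecting terms: 0.05668 × V_1 = 0.005495  =>  V_1 = 0.09694 V
V_th = V_1 - V_2 = 0.09694 - 0 = 0.09694 V
Step 2 — R_th: zero the source — replace V1 by a short circuit (node 2 merges into node 0) — and find the resistance seen between A (node 1) and B (node 0).
Reduce the network between node 1 (A) and node 0 (B) by series/parallel combination:
  Rp1 = R1 ‖ R2 ‖ R3 (parallel, all between nodes 0 and 1) = 1/(1/910 + 1/36000 + 1/18) = 17.64 Ω
R_th = 17.64 Ω
I_n = V_th/R_th = 0.09694/17.64 = 0.005495 A, and R_n = R_th = 17.64 Ω

Final answer: I_n = 0.005495 A, R_n = 17.64 Ω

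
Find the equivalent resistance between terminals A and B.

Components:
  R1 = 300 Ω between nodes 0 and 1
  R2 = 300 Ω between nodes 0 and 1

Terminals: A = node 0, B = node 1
Reduce the network between node 0 (A) and node 1 (B) by series/parallel combination:
  Rp1 = R1 ‖ R2 (parallel, both between nodes 0 and 1) = 1/(1/300 + 1/300) = 150 Ω
R_eq = 150 Ω

Final answer: 150 Ω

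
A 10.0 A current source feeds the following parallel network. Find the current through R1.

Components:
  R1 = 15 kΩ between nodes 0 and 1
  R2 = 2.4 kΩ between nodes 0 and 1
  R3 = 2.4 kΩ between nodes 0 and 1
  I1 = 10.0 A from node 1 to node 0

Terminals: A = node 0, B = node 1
All resistors sit directly between nodes 0 and 1, so they are in parallel and share one voltage V; the full source current 10 A splits among them.
1/R_par = 1/15000 + 1/2400 + 1/2400 = 0.0009 S  =>  R_par = 1111 Ω
V = I × R_par = 10 × 1111 = 11110 V
I_R1 = V/R1 = 11110/15000 = 0.7407 A

Final answer: 0.7407 A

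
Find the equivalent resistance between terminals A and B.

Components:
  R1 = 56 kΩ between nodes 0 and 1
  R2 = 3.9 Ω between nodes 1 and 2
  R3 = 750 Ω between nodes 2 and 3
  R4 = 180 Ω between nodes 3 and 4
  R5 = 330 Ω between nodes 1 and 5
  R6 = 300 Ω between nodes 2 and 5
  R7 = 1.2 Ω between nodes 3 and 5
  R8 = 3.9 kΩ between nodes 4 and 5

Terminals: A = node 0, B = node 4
The network is not a plain series/parallel combination. Inject a 1 A test current into terminal A (node 0) and return it from terminal B (node 4); then R_eq = V_A / (1 A).
Nodal analysis, taking node 4 as the 0 V reference.
Current source I_test pushes 1 A into node 0 and draws it out of node 4.
KCL at each unknown node (sum of currents leaving = 0; resistances in Ω):
  Node 0: (V_0 - V_1)/56000 - 1 = 0
  Node 1: (V_1 - V_0)/56000 + (V_1 - V_2)/3.9 + (V_1 - V_5)/330 = 0
  Node 2: (V_2 - V_1)/3.9 + (V_2 - V_3)/750 + (V_2 - V_5)/300 = 0
  Node 3: (V_3 - V_2)/750 + (V_3 - 0)/180 + (V_3 - V_5)/1.2 = 0
  Node 5: (V_5 - V_1)/330 + (V_5 - V_2)/300 + (V_5 - V_3)/1.2 + (V_5 - 0)/3900 = 0
Collecting terms (coefficients in siemens):
  0.00001786·V_0 - 0.00001786·V_1 = 1
  0.2595·V_1 - 0.00001786·V_0 - 0.2564·V_2 - 0.00303·V_5 = 0
  0.2611·V_2 - 0.2564·V_1 - 0.001333·V_3 - 0.003333·V_5 = 0
  0.8402·V_3 - 0.001333·V_2 - 0.8333·V_5 = 0
  0.84·V_5 - 0.00303·V_1 - 0.003333·V_2 - 0.8333·V_3 = 0
Solving these 5 simultaneous equations (Gaussian elimination) gives:
  V_0 = 56300 V, V_1 = 304.1 V, V_2 = 301.8 V, V_3 = 172 V
  V_5 = 173 V
R_eq = V_0 / 1 A = 56300 Ω = 56.3 kΩ

Final answer: 56.3 kΩ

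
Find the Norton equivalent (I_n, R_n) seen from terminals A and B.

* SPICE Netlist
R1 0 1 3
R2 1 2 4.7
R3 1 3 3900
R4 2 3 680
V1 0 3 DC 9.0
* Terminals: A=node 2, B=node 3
Find the Thévenin equivalent first; then I_n = V_th/R_th and R_n = R_th.
Step 1 — V_th is the open-circuit voltage V_A - V_B (nothing connected across the terminals).
Nodal analysis, taking node 3 as the 0 V reference.
Source V1 fixes V_0 = 9 V.
KCL at each unknown node (sum of currents leaving = 0; resistances in Ω):
  Node 1: (V_1 - 9)/3 + (V_1 - V_2)/4.7 + (V_1 - 0)/3900 = 0
  Node 2: (V_2 - V_1)/4.7 + (V_2 - 0)/680 = 0
Collecting terms (coefficients in siemens):
  0.5464·V_1 - 0.2128·V_2 = 3
  0.2142·V_2 - 0.2128·V_1 = 0
Determinant D = (0.5464)(0.2142) - (-0.2128)(-0.2128) = 0.07178
V_1 = [(3)(0.2142) - (-0.2128)(0)]/D = 8.954 V
V_2 = [(0.5464)(0) - (3)(-0.2128)]/D = 8.892 V
V_th = V_2 - V_3 = 8.892 - 0 = 8.892 V
Step 2 — R_th: zero the source — replace V1 by a short circuit (node 3 merges into node 0) — and find the resistance seen between A (node 2) and B (node 0).
Reduce the network between node 2 (A) and node 0 (B) by series/parallel combination:
  Rp1 = R1 ‖ R3 (parallel, both between nodes 0 and 1) = 1/(1/3 + 1/3900) = 2.998 Ω
  Rs1 = R2 + Rp1 (series, joined only at node 1) = 4.7 + 2.998 = 7.698 Ω
  Rp2 = R4 ‖ Rs1 (parallel, both between nodes 0 and 2) = 1/(1/680 + 1/7.698) = 7.612 Ω
R_th = 7.612 Ω
I_n = V_th/R_th = 8.892/7.612 = 1.168 A, and R_n = R_th = 7.612 Ω

Final answer: I_n = 1.168 A, R_n = 7.612 Ω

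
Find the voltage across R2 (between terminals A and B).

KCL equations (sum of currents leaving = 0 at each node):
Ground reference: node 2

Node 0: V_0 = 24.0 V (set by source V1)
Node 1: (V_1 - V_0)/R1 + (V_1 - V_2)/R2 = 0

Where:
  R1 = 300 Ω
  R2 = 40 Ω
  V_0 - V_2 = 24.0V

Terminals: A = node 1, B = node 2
R1 and R2 are in series across V1 (node 0 → node 1 → node 2), and the output A–B is taken across R2, so this is a voltage divider.
Series current: I = V1/(R1 + R2) = 24/(300 + 40) = 24/340 = 0.07059 A
V_R2 = I × R2 = V1 × R2/(R1 + R2) = 24 × 40/340 = 2.824 V

Final answer: 2.824 V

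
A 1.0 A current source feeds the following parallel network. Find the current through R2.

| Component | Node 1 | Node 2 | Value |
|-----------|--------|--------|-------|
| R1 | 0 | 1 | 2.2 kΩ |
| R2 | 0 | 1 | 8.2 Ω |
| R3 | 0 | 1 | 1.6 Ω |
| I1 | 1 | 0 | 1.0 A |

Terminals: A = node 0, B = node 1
All resistors sit directly between nodes 0 and 1, so they are in parallel and share one voltage V; the full source current 1 A splits among them.
1/R_par = 1/2200 + 1/8.2 + 1/1.6 = 0.7474 S  =>  R_par = 1.338 Ω
V = I × R_par = 1 × 1.338 = 1.338 V
I_R2 = V/R2 = 1.338/8.2 = 0.1632 A

Final answer: 0.1632 A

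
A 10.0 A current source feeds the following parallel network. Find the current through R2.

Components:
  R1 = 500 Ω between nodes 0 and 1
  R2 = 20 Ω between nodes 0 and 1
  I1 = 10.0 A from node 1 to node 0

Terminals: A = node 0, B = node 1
All resistors sit directly between nodes 0 and 1, so they are in parallel and share one voltage V; the full source current 10 A splits among them.
1/R_par = 1/500 + 1/20 = 0.052 S  =>  R_par = 19.23 Ω
V = I × R_par = 10 × 19.23 = 192.3 V
I_R2 = V/R2 = 192.3/20 = 9.615 A

Final answer: 9.615 A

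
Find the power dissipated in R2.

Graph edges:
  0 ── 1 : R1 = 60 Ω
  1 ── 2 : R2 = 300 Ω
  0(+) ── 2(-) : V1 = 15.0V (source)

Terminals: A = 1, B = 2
Nodal analysis, taking node 2 as the 0 V reference.
Source V1 fixes V_0 = 15 V.
KCL at each unknown node (sum of currents leaving = 0; resistances in Ω):
  Node 1: (V_1 - 15)/60 + (V_1 - 0)/300 = 0
Collecting terms: 0.02 × V_1 = 0.25  =>  V_1 = 12.5 V
I_R2 = (V_1 - V_2)/R2 = (12.5 - 0)/300 = 0.04167 A
P_R2 = I_R2² × R2 = (0.04167)² × 300 = 0.5208 W

Final answer: 0.5208 W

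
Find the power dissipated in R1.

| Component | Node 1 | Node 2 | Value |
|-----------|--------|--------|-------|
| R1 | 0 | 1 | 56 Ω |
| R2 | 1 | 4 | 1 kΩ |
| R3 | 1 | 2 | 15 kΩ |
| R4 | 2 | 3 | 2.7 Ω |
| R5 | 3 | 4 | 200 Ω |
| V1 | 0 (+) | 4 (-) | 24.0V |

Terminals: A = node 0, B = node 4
Nodal analysis, taking node 4 as the 0 V reference.
Source V1 fixes V_0 = 24 V.
KCL at each unknown node (sum of currents leaving = 0; resistances in Ω):
  Node 1: (V_1 - 24)/56 + (V_1 - 0)/1000 + (V_1 - V_2)/15000 = 0
  Node 2: (V_2 - V_1)/15000 + (V_2 - V_3)/2.7 = 0
  Node 3: (V_3 - V_2)/2.7 + (V_3 - 0)/200 = 0
Collecting terms (coefficients in siemens):
  0.01892·V_1 - 0.00006667·V_2 = 0.4286
  0.3704·V_2 - 0.00006667·V_1 - 0.3704·V_3 = 0
  0.3754·V_3 - 0.3704·V_2 = 0
Solving these 3 simultaneous equations (Gaussian elimination) gives:
  V_1 = 22.65 V, V_2 = 0.302 V, V_3 = 0.298 V
I_R1 = (V_0 - V_1)/R1 = (24 - 22.65)/56 = 0.02414 A
P_R1 = I_R1² × R1 = (0.02414)² × 56 = 0.03263 W

Final answer: 0.03263 W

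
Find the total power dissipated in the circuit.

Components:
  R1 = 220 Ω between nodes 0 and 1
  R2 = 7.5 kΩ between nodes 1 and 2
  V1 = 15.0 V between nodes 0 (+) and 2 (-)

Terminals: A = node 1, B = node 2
Nodal analysis, taking node 2 as the 0 V reference.
Source V1 fixes V_0 = 15 V.
KCL at each unknown node (sum of currents leaving = 0; resistances in Ω):
  Node 1: (V_1 - 15)/220 + (V_1 - 0)/7500 = 0
Collecting terms: 0.004679 × V_1 = 0.06818  =>  V_1 = 14.57 V
Power in each resistor, P = (ΔV)²/R:
  P_R1 = (15 - 14.57)²/220 = 0.0008306 W
  P_R2 = (14.57 - 0)²/7500 = 0.02831 W
P_total = P_R1 + P_R2 = 0.02915 W

Final answer: 0.02915 W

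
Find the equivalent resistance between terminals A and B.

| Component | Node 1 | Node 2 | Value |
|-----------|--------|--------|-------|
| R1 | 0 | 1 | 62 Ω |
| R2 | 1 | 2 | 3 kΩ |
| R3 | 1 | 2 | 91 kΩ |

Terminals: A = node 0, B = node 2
Reduce the network between node 0 (A) and node 2 (B) by series/parallel combination:
  Rp1 = R2 ‖ R3 (parallel, both between nodes 1 and 2) = 1/(1/3000 + 1/91000) = 2904 Ω
  Rs1 = R1 + Rp1 (series, joined only at node 1) = 62 + 2904 = 2966 Ω
R_eq = 2.966 kΩ

Final answer: 2.966 kΩ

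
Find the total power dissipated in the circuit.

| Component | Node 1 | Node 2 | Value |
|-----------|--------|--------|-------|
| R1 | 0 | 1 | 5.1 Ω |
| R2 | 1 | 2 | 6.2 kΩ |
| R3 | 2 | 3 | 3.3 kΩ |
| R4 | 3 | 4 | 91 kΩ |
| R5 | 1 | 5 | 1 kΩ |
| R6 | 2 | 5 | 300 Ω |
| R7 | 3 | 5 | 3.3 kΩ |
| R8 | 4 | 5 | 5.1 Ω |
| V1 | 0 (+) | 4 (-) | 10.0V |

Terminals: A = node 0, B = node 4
Nodal analysis, taking node 4 as the 0 V reference.
Source V1 fixes V_0 = 10 V.
KCL at each unknown node (sum of currents leaving = 0; resistances in Ω):
  Node 1: (V_1 - 10)/5.1 + (V_1 - V_2)/6200 + (V_1 - V_5)/1000 = 0
  Node 2: (V_2 - V_1)/6200 + (V_2 - V_3)/3300 + (V_2 - V_5)/300 = 0
  Node 3: (V_3 - V_2)/3300 + (V_3 - 0)/91000 + (V_3 - V_5)/3300 = 0
  Node 5: (V_5 - V_1)/1000 + (V_5 - V_2)/300 + (V_5 - V_3)/3300 + (V_5 - 0)/5.1 = 0
Collecting terms (coefficients in siemens):
  0.1972·V_1 - 0.0001613·V_2 - 0.001·V_5 = 1.961
  0.003798·V_2 - 0.0001613·V_1 - 0.000303·V_3 - 0.003333·V_5 = 0
  0.000617·V_3 - 0.000303·V_2 - 0.000303·V_5 = 0
  0.2007·V_5 - 0.001·V_1 - 0.003333·V_2 - 0.000303·V_3 = 0
Solving these 4 simultaneous equations (Gaussian elimination) gives:
  V_1 = 9.942 V, V_2 = 0.495 V, V_3 = 0.2716 V, V_5 = 0.05816 V
Power in each resistor, P = (ΔV)²/R:
  P_R1 = (10 - 9.942)²/5.1 = 0.0006637 W
  P_R2 = (9.942 - 0.495)²/6200 = 0.01439 W
  P_R3 = (0.495 - 0.2716)²/3300 = 0.00001511 W
  P_R4 = (0.2716 - 0)²/91000 = 0.0000008109 W
  P_R5 = (9.942 - 0.05816)²/1000 = 0.09769 W
  P_R6 = (0.495 - 0.05816)²/300 = 0.000636 W
  P_R7 = (0.2716 - 0.05816)²/3300 = 0.00001381 W
  P_R8 = (0 - 0.05816)²/5.1 = 0.0006633 W
P_total = P_R1 + P_R2 + P_R3 + P_R4 + P_R5 + P_R6 + P_R7 + P_R8 = 0.1141 W

Final answer: 0.1141 W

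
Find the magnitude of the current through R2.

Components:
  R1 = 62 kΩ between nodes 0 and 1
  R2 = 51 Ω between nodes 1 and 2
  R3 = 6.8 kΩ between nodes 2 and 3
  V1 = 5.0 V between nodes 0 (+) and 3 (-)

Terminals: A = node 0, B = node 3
Nodal analysis, taking node 3 as the 0 V reference.
Source V1 fixes V_0 = 5 V.
KCL at each unknown node (sum of currents leaving = 0; resistances in Ω):
  Node 1: (V_1 - 5)/62000 + (V_1 - V_2)/51 = 0
  Node 2: (V_2 - V_1)/51 + (V_2 - 0)/6800 = 0
Collecting terms (coefficients in siemens):
  0.01962·V_1 - 0.01961·V_2 = 0.00008065
  0.01975·V_2 - 0.01961·V_1 = 0
Determinant D = (0.01962)(0.01975) - (-0.01961)(-0.01961) = 0.000003202
V_1 = [(0.00008065)(0.01975) - (-0.01961)(0)]/D = 0.4975 V
V_2 = [(0.01962)(0) - (0.00008065)(-0.01961)]/D = 0.4938 V
I_R2 = (V_1 - V_2)/R2 = (0.4975 - 0.4938)/51 = 0.00007262 A
|I_R2| = 0.00007262 A

Final answer: |I_R2| = 7.262e-05 A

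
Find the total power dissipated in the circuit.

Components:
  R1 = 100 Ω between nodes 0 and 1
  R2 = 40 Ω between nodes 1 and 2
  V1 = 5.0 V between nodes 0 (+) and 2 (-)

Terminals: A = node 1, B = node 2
Nodal analysis, taking node 2 as the 0 V reference.
Source V1 fixes V_0 = 5 V.
KCL at each unknown node (sum of currents leaving = 0; resistances in Ω):
  Node 1: (V_1 - 5)/100 + (V_1 - 0)/40 = 0
Collecting terms: 0.035 × V_1 = 0.05  =>  V_1 = 1.429 V
Power in each resistor, P = (ΔV)²/R:
  P_R1 = (5 - 1.429)²/100 = 0.1276 W
  P_R2 = (1.429 - 0)²/40 = 0.05102 W
P_total = P_R1 + P_R2 = 0.1786 W

Final answer: 0.1786 W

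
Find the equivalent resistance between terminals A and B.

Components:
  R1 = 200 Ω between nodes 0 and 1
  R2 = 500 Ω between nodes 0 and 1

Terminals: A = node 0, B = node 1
Reduce the network between node 0 (A) and node 1 (B) by series/parallel combination:
  Rp1 = R1 ‖ R2 (parallel, both between nodes 0 and 1) = 1/(1/200 + 1/500) = 142.9 Ω
R_eq = 142.9 Ω

Final answer: 142.9 Ω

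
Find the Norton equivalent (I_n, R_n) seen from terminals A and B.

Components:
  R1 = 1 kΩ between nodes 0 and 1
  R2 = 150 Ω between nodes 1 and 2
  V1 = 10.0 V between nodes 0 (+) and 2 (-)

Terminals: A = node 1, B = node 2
Find the Thévenin equivalent first; then I_n = V_th/R_th and R_n = R_th.
Step 1 — V_th is the open-circuit voltage V_A - V_B (nothing connected across the terminals).
Nodal analysis, taking node 2 as the 0 V reference.
Source V1 fixes V_0 = 10 V.
KCL at each unknown node (sum of currents leaving = 0; resistances in Ω):
  Node 1: (V_1 - 10)/1000 + (V_1 - 0)/150 = 0
Collecting terms: 0.007667 × V_1 = 0.01  =>  V_1 = 1.304 V
V_th = V_1 - V_2 = 1.304 - 0 = 1.304 V
Step 2 — R_th: zero the source — replace V1 by a short circuit (node 2 merges into node 0) — and find the resistance seen between A (node 1) and B (node 0).
Reduce the network between node 1 (A) and node 0 (B) by series/parallel combination:
  Rp1 = R1 ‖ R2 (parallel, both between nodes 0 and 1) = 1/(1/1000 + 1/150) = 130.4 Ω
R_th = 130.4 Ω
I_n = V_th/R_th = 1.304/130.4 = 0.01 A, and R_n = R_th = 130.4 Ω

Final answer: I_n = 0.01 A, R_n = 130.4 Ω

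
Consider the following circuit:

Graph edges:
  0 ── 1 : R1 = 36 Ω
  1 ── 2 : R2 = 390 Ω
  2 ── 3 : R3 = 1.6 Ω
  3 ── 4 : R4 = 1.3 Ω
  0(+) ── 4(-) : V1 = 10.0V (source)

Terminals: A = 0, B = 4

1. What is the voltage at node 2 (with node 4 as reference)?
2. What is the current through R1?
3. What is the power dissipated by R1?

Nodal analysis, taking node 4 as the 0 V reference.
Source V1 fixes V_0 = 10 V.
KCL at each unknown node (sum of currents leaving = 0; resistances in Ω):
  Node 1: (V_1 - 10)/36 + (V_1 - V_2)/390 = 0
  Node 2: (V_2 - V_1)/390 + (V_2 - V_3)/1.6 = 0
  Node 3: (V_3 - V_2)/1.6 + (V_3 - 0)/1.3 = 0
Collecting terms (coefficients in siemens):
  0.03034·V_1 - 0.002564·V_2 = 0.2778
  0.6276·V_2 - 0.002564·V_1 - 0.625·V_3 = 0
  1.394·V_3 - 0.625·V_2 = 0
Solving these 3 simultaneous equations (Gaussian elimination) gives:
  V_1 = 9.161 V, V_2 = 0.06761 V, V_3 = 0.03031 V
Part 1:
  Read off the nodal solution: V_2 = 0.06761 V
Part 2:
  I_R1 = (V_0 - V_1)/R1 = (10 - 9.161)/36 = 0.02332 A
  Magnitude: I_R1 = 0.02332 A
Part 3:
  I_R1 = (V_0 - V_1)/R1 = (10 - 9.161)/36 = 0.02332 A
  P_R1 = I_R1² × R1 = (0.02332)² × 36 = 0.01957 W

Final answers:
1. V_2 = 0.06761 V
2. I_R1 = 0.02332 A
3. P_R1 = 0.01957 W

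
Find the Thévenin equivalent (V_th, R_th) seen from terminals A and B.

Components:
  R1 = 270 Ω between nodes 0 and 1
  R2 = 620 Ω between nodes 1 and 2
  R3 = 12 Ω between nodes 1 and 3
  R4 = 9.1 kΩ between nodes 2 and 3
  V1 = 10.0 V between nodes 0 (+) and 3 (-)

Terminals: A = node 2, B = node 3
Step 1 — V_th is the open-circuit voltage V_A - V_B (nothing connected across the terminals).
Nodal analysis, taking node 3 as the 0 V reference.
Source V1 fixes V_0 = 10 V.
KCL at each unknown node (sum of currents leaving = 0; resistances in Ω):
  Node 1: (V_1 - 10)/270 + (V_1 - V_2)/620 + (V_1 - 0)/12 = 0
  Node 2: (V_2 - V_1)/620 + (V_2 - 0)/9100 = 0
Collecting terms (coefficients in siemens):
  0.08865·V_1 - 0.001613·V_2 = 0.03704
  0.001723·V_2 - 0.001613·V_1 = 0
Determinant D = (0.08865)(0.001723) - (-0.001613)(-0.001613) = 0.0001501
V_1 = [(0.03704)(0.001723) - (-0.001613)(0)]/D = 0.425 V
V_2 = [(0.08865)(0) - (0.03704)(-0.001613)]/D = 0.3979 V
V_th = V_2 - V_3 = 0.3979 - 0 = 0.3979 V
Step 2 — R_th: zero the source — replace V1 by a short circuit (node 3 merges into node 0) — and find the resistance seen between A (node 2) and B (node 0).
Reduce the network between node 2 (A) and node 0 (B) by series/parallel combination:
  Rp1 = R1 ‖ R3 (parallel, both between nodes 0 and 1) = 1/(1/270 + 1/12) = 11.49 Ω
  Rs1 = R2 + Rp1 (series, joined only at node 1) = 620 + 11.49 = 631.5 Ω
  Rp2 = R4 ‖ Rs1 (parallel, both between nodes 0 and 2) = 1/(1/9100 + 1/631.5) = 590.5 Ω
R_th = 590.5 Ω

Final answer: V_th = 0.3979 V, R_th = 590.5 Ω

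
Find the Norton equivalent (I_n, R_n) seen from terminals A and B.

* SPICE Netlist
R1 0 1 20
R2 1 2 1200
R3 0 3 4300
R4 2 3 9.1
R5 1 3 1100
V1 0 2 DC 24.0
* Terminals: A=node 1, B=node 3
Find the Thévenin equivalent first; then I_n = V_th/R_th and R_n = R_th.
Step 1 — V_th is the open-circuit voltage V_A - V_B (nothing connected across the terminals).
Nodal analysis, taking node 2 as the 0 V reference.
Source V1 fixes V_0 = 24 V.
KCL at each unknown node (sum of currents leaving = 0; resistances in Ω):
  Node 1: (V_1 - 24)/20 + (V_1 - 0)/1200 + (V_1 - V_3)/1100 = 0
  Node 3: (V_3 - 24)/4300 + (V_3 - 0)/9.1 + (V_3 - V_1)/1100 = 0
Collecting terms (coefficients in siemens):
  0.05174·V_1 - 0.0009091·V_3 = 1.2
  0.111·V_3 - 0.0009091·V_1 = 0.005581
Determinant D = (0.05174)(0.111) - (-0.0009091)(-0.0009091) = 0.005744
V_1 = [(1.2)(0.111) - (-0.0009091)(0.005581)]/D = 23.2 V
V_3 = [(0.05174)(0.005581) - (1.2)(-0.0009091)]/D = 0.2402 V
V_th = V_1 - V_3 = 23.2 - 0.2402 = 22.96 V
Step 2 — R_th: zero the source — replace V1 by a short circuit (node 2 merges into node 0) — and find the resistance seen between A (node 1) and B (node 3).
Reduce the network between node 1 (A) and node 3 (B) by series/parallel combination:
  Rp1 = R1 ‖ R2 (parallel, both between nodes 0 and 1) = 1/(1/20 + 1/1200) = 19.67 Ω
  Rp2 = R3 ‖ R4 (parallel, both between nodes 0 and 3) = 1/(1/4300 + 1/9.1) = 9.081 Ω
  Rs1 = Rp1 + Rp2 (series, joined only at node 0) = 19.67 + 9.081 = 28.75 Ω
  Rp3 = R5 ‖ Rs1 (parallel, both between nodes 1 and 3) = 1/(1/1100 + 1/28.75) = 28.02 Ω
R_th = 28.02 Ω
I_n = V_th/R_th = 22.96/28.02 = 0.8193 A, and R_n = R_th = 28.02 Ω

Final answer: I_n = 0.8193 A, R_n = 28.02 Ω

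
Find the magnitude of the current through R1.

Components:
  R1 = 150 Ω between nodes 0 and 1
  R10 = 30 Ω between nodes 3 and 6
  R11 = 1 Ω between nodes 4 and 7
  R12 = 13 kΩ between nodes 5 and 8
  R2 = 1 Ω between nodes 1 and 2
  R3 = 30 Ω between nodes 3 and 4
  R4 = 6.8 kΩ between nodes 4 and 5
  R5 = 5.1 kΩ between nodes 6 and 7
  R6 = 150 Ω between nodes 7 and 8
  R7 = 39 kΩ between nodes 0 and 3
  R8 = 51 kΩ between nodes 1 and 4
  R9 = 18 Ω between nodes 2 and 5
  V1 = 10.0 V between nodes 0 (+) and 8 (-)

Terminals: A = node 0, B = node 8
Nodal analysis, taking node 8 as the 0 V reference.
Source V1 fixes V_0 = 10 V.
KCL at each unknown node (sum of currents leaving = 0; resistances in Ω):
  Node 1: (V_1 - 10)/150 + (V_1 - V_2)/1 + (V_1 - V_4)/51000 = 0
  Node 2: (V_2 - V_1)/1 + (V_2 - V_5)/18 = 0
  Node 3: (V_3 - V_4)/30 + (V_3 - 10)/39000 + (V_3 - V_6)/30 = 0
  Node 4: (V_4 - V_3)/30 + (V_4 - V_5)/6800 + (V_4 - V_1)/51000 + (V_4 - V_7)/1 = 0
  Node 5: (V_5 - V_4)/6800 + (V_5 - V_2)/18 + (V_5 - 0)/13000 = 0
  Node 6: (V_6 - V_7)/5100 + (V_6 - V_3)/30 = 0
  Node 7: (V_7 - V_6)/5100 + (V_7 - 0)/150 + (V_7 - V_4)/1 = 0
Collecting terms (coefficients in siemens):
  1.007·V_1 - 1·V_2 - 0.00001961·V_4 = 0.06667
  1.056·V_2 - 1·V_1 - 0.05556·V_5 = 0
  0.06669·V_3 - 0.03333·V_4 - 0.03333·V_6 = 0.0002564
  1.034·V_4 - 0.00001961·V_1 - 0.03333·V_3 - 0.0001471·V_5 - 1·V_7 = 0
  0.05578·V_5 - 0.05556·V_2 - 0.0001471·V_4 = 0
  0.03353·V_6 - 0.03333·V_3 - 0.0001961·V_7 = 0
  1.007·V_7 - 1·V_4 - 0.0001961·V_6 = 0
Solving these 7 simultaneous equations (Gaussian elimination) gives:
  V_1 = 9.655 V, V_2 = 9.653 V, V_3 = 0.2803 V, V_4 = 0.2729 V
  V_5 = 9.615 V, V_6 = 0.2802 V, V_7 = 0.2711 V
I_R1 = (V_0 - V_1)/R1 = (10 - 9.655)/150 = 0.002297 A
|I_R1| = 0.002297 A

Final answer: |I_R1| = 0.002297 A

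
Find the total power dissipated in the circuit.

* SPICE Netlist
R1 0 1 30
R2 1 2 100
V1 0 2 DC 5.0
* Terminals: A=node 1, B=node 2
Nodal analysis, taking node 2 as the 0 V reference.
Source V1 fixes V_0 = 5 V.
KCL at each unknown node (sum of currents leaving = 0; resistances in Ω):
  Node 1: (V_1 - 5)/30 + (V_1 - 0)/100 = 0
Collecting terms: 0.04333 × V_1 = 0.1667  =>  V_1 = 3.846 V
Power in each resistor, P = (ΔV)²/R:
  P_R1 = (5 - 3.846)²/30 = 0.04438 W
  P_R2 = (3.846 - 0)²/100 = 0.1479 W
P_total = P_R1 + P_R2 = 0.1923 W

Final answer: 0.1923 W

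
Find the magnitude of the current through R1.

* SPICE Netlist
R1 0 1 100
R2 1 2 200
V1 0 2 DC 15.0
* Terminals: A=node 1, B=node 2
Nodal analysis, taking node 2 as the 0 V reference.
Source V1 fixes V_0 = 15 V.
KCL at each unknown node (sum of currents leaving = 0; resistances in Ω):
  Node 1: (V_1 - 15)/100 + (V_1 - 0)/200 = 0
Collecting terms: 0.015 × V_1 = 0.15  =>  V_1 = 10 V
I_R1 = (V_0 - V_1)/R1 = (15 - 10)/100 = 0.05 A
|I_R1| = 0.05 A

Final answer: |I_R1| = 0.05 A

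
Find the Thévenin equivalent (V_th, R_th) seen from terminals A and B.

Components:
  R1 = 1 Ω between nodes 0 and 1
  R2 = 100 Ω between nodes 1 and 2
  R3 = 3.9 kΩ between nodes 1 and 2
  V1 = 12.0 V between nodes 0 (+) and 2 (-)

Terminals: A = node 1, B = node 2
Step 1 — V_th is the open-circuit voltage V_A - V_B (nothing connected across the terminals).
Nodal analysis, taking node 2 as the 0 V reference.
Source V1 fixes V_0 = 12 V.
KCL at each unknown node (sum of currents leaving = 0; resistances in Ω):
  Node 1: (V_1 - 12)/1 + (V_1 - 0)/100 + (V_1 - 0)/3900 = 0
Collecting terms: 1.01 × V_1 = 12  =>  V_1 = 11.88 V
V_th = V_1 - V_2 = 11.88 - 0 = 11.88 V
Step 2 — R_th: zero the source — replace V1 by a short circuit (node 2 merges into node 0) — and find the resistance seen between A (node 1) and B (node 0).
Reduce the network between node 1 (A) and node 0 (B) by series/parallel combination:
  Rp1 = R1 ‖ R2 ‖ R3 (parallel, all between nodes 0 and 1) = 1/(1/1 + 1/100 + 1/3900) = 0.9898 Ω
R_th = 0.9898 Ω

Final answer: V_th = 11.88 V, R_th = 0.9898 Ω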